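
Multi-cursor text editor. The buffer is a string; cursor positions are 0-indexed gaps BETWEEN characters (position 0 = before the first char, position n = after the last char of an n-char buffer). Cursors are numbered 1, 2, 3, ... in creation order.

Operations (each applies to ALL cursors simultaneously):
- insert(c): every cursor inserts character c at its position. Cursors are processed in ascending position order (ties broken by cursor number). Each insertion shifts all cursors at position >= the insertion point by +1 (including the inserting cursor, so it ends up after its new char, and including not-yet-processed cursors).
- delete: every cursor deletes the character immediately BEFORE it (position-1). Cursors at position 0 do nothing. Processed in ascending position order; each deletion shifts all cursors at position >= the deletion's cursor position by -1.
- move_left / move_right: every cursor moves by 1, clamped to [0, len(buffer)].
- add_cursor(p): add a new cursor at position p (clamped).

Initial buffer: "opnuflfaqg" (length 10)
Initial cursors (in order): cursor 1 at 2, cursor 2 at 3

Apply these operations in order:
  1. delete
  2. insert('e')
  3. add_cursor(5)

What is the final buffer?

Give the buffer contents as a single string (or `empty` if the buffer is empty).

Answer: oeeuflfaqg

Derivation:
After op 1 (delete): buffer="ouflfaqg" (len 8), cursors c1@1 c2@1, authorship ........
After op 2 (insert('e')): buffer="oeeuflfaqg" (len 10), cursors c1@3 c2@3, authorship .12.......
After op 3 (add_cursor(5)): buffer="oeeuflfaqg" (len 10), cursors c1@3 c2@3 c3@5, authorship .12.......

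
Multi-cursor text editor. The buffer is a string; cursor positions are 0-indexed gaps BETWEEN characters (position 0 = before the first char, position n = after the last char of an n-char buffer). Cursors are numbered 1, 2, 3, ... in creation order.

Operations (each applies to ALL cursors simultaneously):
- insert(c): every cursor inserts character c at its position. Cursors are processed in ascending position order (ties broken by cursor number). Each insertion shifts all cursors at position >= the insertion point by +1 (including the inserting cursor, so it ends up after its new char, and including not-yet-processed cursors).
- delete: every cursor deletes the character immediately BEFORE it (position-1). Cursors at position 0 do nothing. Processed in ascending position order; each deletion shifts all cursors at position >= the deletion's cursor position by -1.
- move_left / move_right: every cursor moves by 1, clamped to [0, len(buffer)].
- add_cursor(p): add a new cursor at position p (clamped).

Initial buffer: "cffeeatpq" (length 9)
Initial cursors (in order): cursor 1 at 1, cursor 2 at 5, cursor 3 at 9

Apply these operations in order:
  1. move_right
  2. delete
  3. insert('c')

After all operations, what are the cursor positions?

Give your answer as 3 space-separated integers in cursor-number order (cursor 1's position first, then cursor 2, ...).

Answer: 2 6 9

Derivation:
After op 1 (move_right): buffer="cffeeatpq" (len 9), cursors c1@2 c2@6 c3@9, authorship .........
After op 2 (delete): buffer="cfeetp" (len 6), cursors c1@1 c2@4 c3@6, authorship ......
After op 3 (insert('c')): buffer="ccfeectpc" (len 9), cursors c1@2 c2@6 c3@9, authorship .1...2..3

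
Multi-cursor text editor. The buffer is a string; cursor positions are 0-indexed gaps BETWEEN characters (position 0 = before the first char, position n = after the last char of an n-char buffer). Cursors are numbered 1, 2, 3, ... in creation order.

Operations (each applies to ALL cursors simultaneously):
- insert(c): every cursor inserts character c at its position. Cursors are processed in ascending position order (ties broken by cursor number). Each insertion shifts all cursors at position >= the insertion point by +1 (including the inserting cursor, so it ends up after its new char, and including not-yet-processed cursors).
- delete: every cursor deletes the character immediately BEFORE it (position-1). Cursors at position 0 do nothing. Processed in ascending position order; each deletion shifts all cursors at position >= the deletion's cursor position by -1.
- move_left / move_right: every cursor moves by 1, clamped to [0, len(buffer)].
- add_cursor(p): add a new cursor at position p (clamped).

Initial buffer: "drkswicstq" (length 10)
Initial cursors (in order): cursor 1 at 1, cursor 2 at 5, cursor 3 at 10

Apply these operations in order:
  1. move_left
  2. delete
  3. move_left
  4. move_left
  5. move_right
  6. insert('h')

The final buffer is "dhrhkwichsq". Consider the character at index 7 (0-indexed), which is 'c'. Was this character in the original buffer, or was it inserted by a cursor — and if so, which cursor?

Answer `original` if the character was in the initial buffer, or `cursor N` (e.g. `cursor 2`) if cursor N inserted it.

Answer: original

Derivation:
After op 1 (move_left): buffer="drkswicstq" (len 10), cursors c1@0 c2@4 c3@9, authorship ..........
After op 2 (delete): buffer="drkwicsq" (len 8), cursors c1@0 c2@3 c3@7, authorship ........
After op 3 (move_left): buffer="drkwicsq" (len 8), cursors c1@0 c2@2 c3@6, authorship ........
After op 4 (move_left): buffer="drkwicsq" (len 8), cursors c1@0 c2@1 c3@5, authorship ........
After op 5 (move_right): buffer="drkwicsq" (len 8), cursors c1@1 c2@2 c3@6, authorship ........
After op 6 (insert('h')): buffer="dhrhkwichsq" (len 11), cursors c1@2 c2@4 c3@9, authorship .1.2....3..
Authorship (.=original, N=cursor N): . 1 . 2 . . . . 3 . .
Index 7: author = original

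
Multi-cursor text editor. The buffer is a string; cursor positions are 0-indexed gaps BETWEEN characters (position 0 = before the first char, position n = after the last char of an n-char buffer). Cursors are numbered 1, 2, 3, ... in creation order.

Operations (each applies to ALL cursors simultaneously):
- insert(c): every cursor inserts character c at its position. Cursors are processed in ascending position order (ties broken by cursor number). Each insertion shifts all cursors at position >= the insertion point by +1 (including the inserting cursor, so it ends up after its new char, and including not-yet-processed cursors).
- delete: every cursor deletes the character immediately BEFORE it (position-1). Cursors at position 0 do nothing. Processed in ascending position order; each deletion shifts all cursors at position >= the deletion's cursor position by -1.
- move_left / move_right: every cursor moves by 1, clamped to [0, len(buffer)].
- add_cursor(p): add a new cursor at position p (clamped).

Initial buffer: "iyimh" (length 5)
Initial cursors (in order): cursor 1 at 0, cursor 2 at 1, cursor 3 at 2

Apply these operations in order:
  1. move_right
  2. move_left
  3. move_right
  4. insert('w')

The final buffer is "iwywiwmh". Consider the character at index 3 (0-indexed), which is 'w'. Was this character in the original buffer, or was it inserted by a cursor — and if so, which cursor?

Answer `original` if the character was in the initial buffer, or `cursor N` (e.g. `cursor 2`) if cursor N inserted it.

Answer: cursor 2

Derivation:
After op 1 (move_right): buffer="iyimh" (len 5), cursors c1@1 c2@2 c3@3, authorship .....
After op 2 (move_left): buffer="iyimh" (len 5), cursors c1@0 c2@1 c3@2, authorship .....
After op 3 (move_right): buffer="iyimh" (len 5), cursors c1@1 c2@2 c3@3, authorship .....
After op 4 (insert('w')): buffer="iwywiwmh" (len 8), cursors c1@2 c2@4 c3@6, authorship .1.2.3..
Authorship (.=original, N=cursor N): . 1 . 2 . 3 . .
Index 3: author = 2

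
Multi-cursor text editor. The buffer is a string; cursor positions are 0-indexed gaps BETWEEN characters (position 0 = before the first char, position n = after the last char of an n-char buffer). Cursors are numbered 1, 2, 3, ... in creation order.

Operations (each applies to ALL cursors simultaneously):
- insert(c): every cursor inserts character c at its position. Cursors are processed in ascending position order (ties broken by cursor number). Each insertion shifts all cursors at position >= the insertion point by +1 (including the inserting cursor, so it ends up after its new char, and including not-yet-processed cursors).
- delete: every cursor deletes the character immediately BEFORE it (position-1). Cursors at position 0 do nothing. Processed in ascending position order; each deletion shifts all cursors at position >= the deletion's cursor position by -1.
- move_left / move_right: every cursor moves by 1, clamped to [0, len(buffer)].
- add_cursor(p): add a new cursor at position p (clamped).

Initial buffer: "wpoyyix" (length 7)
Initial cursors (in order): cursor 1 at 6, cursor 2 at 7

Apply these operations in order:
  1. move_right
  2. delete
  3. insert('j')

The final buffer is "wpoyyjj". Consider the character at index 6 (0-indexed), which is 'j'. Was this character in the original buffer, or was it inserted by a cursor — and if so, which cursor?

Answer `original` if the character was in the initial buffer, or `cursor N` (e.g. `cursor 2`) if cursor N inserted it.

Answer: cursor 2

Derivation:
After op 1 (move_right): buffer="wpoyyix" (len 7), cursors c1@7 c2@7, authorship .......
After op 2 (delete): buffer="wpoyy" (len 5), cursors c1@5 c2@5, authorship .....
After op 3 (insert('j')): buffer="wpoyyjj" (len 7), cursors c1@7 c2@7, authorship .....12
Authorship (.=original, N=cursor N): . . . . . 1 2
Index 6: author = 2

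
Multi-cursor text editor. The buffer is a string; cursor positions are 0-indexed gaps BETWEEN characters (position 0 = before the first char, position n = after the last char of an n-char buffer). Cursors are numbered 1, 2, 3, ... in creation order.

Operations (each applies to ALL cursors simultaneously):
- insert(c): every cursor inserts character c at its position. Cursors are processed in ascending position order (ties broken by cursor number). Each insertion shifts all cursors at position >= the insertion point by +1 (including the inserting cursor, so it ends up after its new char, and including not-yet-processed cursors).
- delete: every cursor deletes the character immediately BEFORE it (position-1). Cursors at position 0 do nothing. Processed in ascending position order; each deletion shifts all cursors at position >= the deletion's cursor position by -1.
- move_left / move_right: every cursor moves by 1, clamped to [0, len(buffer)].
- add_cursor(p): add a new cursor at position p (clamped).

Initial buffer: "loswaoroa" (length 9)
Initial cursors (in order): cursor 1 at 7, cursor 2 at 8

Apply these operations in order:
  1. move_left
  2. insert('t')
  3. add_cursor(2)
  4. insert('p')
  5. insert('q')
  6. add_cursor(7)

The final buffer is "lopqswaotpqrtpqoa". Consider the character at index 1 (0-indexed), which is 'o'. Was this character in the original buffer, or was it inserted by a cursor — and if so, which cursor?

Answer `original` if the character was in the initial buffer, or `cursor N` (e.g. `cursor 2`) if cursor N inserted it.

After op 1 (move_left): buffer="loswaoroa" (len 9), cursors c1@6 c2@7, authorship .........
After op 2 (insert('t')): buffer="loswaotrtoa" (len 11), cursors c1@7 c2@9, authorship ......1.2..
After op 3 (add_cursor(2)): buffer="loswaotrtoa" (len 11), cursors c3@2 c1@7 c2@9, authorship ......1.2..
After op 4 (insert('p')): buffer="lopswaotprtpoa" (len 14), cursors c3@3 c1@9 c2@12, authorship ..3....11.22..
After op 5 (insert('q')): buffer="lopqswaotpqrtpqoa" (len 17), cursors c3@4 c1@11 c2@15, authorship ..33....111.222..
After op 6 (add_cursor(7)): buffer="lopqswaotpqrtpqoa" (len 17), cursors c3@4 c4@7 c1@11 c2@15, authorship ..33....111.222..
Authorship (.=original, N=cursor N): . . 3 3 . . . . 1 1 1 . 2 2 2 . .
Index 1: author = original

Answer: original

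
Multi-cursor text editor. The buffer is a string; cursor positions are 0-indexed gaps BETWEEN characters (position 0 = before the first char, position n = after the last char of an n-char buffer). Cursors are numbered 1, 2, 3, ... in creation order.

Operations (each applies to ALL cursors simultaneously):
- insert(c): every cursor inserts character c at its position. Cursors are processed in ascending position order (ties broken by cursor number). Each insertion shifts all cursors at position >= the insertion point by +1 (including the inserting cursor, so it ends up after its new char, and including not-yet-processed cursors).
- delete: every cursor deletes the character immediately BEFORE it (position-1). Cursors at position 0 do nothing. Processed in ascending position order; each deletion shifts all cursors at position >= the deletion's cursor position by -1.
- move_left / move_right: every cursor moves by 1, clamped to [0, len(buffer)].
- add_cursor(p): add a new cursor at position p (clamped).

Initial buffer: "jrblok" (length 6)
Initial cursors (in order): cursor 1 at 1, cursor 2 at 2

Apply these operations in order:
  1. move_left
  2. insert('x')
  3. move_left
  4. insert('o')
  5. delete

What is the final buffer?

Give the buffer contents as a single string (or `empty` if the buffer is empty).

Answer: xjxrblok

Derivation:
After op 1 (move_left): buffer="jrblok" (len 6), cursors c1@0 c2@1, authorship ......
After op 2 (insert('x')): buffer="xjxrblok" (len 8), cursors c1@1 c2@3, authorship 1.2.....
After op 3 (move_left): buffer="xjxrblok" (len 8), cursors c1@0 c2@2, authorship 1.2.....
After op 4 (insert('o')): buffer="oxjoxrblok" (len 10), cursors c1@1 c2@4, authorship 11.22.....
After op 5 (delete): buffer="xjxrblok" (len 8), cursors c1@0 c2@2, authorship 1.2.....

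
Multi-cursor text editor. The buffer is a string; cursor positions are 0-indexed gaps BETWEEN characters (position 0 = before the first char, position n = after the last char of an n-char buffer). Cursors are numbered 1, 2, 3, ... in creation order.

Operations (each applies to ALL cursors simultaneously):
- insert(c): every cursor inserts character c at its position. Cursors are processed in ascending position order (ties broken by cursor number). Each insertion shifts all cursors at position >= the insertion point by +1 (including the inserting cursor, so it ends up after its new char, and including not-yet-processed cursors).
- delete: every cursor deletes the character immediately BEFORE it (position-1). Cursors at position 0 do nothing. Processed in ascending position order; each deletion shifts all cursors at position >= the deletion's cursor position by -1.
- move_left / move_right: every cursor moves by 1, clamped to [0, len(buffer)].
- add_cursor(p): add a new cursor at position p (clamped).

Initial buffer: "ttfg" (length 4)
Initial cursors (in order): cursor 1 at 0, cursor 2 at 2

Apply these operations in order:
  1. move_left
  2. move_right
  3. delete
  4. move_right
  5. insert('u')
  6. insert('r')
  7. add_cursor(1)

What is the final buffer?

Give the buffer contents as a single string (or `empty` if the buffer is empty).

Answer: fuurrg

Derivation:
After op 1 (move_left): buffer="ttfg" (len 4), cursors c1@0 c2@1, authorship ....
After op 2 (move_right): buffer="ttfg" (len 4), cursors c1@1 c2@2, authorship ....
After op 3 (delete): buffer="fg" (len 2), cursors c1@0 c2@0, authorship ..
After op 4 (move_right): buffer="fg" (len 2), cursors c1@1 c2@1, authorship ..
After op 5 (insert('u')): buffer="fuug" (len 4), cursors c1@3 c2@3, authorship .12.
After op 6 (insert('r')): buffer="fuurrg" (len 6), cursors c1@5 c2@5, authorship .1212.
After op 7 (add_cursor(1)): buffer="fuurrg" (len 6), cursors c3@1 c1@5 c2@5, authorship .1212.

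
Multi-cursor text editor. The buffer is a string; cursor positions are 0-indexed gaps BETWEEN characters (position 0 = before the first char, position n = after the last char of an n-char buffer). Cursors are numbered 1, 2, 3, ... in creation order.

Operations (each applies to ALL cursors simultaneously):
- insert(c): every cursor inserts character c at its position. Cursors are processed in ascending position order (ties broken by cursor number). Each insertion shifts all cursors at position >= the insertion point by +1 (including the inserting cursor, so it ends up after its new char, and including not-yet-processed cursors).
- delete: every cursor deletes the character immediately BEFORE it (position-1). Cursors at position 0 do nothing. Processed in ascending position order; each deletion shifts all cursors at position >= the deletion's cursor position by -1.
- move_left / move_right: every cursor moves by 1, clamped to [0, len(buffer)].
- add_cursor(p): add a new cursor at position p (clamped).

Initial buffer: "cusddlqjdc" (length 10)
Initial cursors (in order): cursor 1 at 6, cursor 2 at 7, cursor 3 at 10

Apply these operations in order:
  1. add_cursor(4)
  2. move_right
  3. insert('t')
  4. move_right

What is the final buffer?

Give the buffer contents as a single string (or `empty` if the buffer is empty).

After op 1 (add_cursor(4)): buffer="cusddlqjdc" (len 10), cursors c4@4 c1@6 c2@7 c3@10, authorship ..........
After op 2 (move_right): buffer="cusddlqjdc" (len 10), cursors c4@5 c1@7 c2@8 c3@10, authorship ..........
After op 3 (insert('t')): buffer="cusddtlqtjtdct" (len 14), cursors c4@6 c1@9 c2@11 c3@14, authorship .....4..1.2..3
After op 4 (move_right): buffer="cusddtlqtjtdct" (len 14), cursors c4@7 c1@10 c2@12 c3@14, authorship .....4..1.2..3

Answer: cusddtlqtjtdct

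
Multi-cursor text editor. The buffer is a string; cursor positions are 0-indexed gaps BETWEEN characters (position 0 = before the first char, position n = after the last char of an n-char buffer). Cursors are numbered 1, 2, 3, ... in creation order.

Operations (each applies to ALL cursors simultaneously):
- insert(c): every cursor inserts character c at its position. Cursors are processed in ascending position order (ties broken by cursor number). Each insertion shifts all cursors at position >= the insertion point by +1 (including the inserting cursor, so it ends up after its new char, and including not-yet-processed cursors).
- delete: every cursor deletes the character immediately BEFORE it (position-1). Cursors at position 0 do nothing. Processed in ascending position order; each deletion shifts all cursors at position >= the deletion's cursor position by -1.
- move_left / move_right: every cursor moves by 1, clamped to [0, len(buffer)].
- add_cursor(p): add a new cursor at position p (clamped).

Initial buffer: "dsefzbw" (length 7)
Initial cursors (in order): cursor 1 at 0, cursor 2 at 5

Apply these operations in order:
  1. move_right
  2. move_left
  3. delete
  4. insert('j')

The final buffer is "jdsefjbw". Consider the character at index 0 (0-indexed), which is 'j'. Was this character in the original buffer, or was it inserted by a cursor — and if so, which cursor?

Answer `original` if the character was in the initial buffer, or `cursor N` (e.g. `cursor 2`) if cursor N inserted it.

Answer: cursor 1

Derivation:
After op 1 (move_right): buffer="dsefzbw" (len 7), cursors c1@1 c2@6, authorship .......
After op 2 (move_left): buffer="dsefzbw" (len 7), cursors c1@0 c2@5, authorship .......
After op 3 (delete): buffer="dsefbw" (len 6), cursors c1@0 c2@4, authorship ......
After op 4 (insert('j')): buffer="jdsefjbw" (len 8), cursors c1@1 c2@6, authorship 1....2..
Authorship (.=original, N=cursor N): 1 . . . . 2 . .
Index 0: author = 1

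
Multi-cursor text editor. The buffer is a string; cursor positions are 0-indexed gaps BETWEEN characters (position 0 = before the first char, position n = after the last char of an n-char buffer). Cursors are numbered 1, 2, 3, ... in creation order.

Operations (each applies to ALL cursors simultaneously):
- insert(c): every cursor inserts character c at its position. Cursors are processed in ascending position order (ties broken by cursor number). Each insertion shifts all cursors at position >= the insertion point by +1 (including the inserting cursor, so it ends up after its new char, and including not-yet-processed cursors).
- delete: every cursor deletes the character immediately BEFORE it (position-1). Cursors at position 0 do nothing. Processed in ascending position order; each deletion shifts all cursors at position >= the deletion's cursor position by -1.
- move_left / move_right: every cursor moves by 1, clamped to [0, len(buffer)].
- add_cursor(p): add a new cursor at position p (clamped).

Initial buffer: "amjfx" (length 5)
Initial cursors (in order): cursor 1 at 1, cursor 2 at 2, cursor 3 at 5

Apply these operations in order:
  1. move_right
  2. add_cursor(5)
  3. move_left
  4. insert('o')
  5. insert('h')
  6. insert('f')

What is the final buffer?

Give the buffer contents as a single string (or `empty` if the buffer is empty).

Answer: aohfmohfjfoohhffx

Derivation:
After op 1 (move_right): buffer="amjfx" (len 5), cursors c1@2 c2@3 c3@5, authorship .....
After op 2 (add_cursor(5)): buffer="amjfx" (len 5), cursors c1@2 c2@3 c3@5 c4@5, authorship .....
After op 3 (move_left): buffer="amjfx" (len 5), cursors c1@1 c2@2 c3@4 c4@4, authorship .....
After op 4 (insert('o')): buffer="aomojfoox" (len 9), cursors c1@2 c2@4 c3@8 c4@8, authorship .1.2..34.
After op 5 (insert('h')): buffer="aohmohjfoohhx" (len 13), cursors c1@3 c2@6 c3@12 c4@12, authorship .11.22..3434.
After op 6 (insert('f')): buffer="aohfmohfjfoohhffx" (len 17), cursors c1@4 c2@8 c3@16 c4@16, authorship .111.222..343434.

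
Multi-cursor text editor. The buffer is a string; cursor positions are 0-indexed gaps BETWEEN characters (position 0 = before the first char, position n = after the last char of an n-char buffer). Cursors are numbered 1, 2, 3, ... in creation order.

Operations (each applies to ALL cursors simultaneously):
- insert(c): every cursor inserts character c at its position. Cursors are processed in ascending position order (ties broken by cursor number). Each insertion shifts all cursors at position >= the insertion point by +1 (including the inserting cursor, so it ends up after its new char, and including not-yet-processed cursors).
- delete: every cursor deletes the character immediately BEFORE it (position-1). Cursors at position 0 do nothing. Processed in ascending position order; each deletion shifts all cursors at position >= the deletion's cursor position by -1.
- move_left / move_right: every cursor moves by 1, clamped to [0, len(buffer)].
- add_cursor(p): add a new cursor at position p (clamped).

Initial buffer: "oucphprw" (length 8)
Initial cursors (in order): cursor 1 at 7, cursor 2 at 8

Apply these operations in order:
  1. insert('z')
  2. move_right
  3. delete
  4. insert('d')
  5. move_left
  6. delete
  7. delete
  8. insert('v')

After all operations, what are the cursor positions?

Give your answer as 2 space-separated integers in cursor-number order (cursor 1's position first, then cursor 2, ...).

Answer: 7 7

Derivation:
After op 1 (insert('z')): buffer="oucphprzwz" (len 10), cursors c1@8 c2@10, authorship .......1.2
After op 2 (move_right): buffer="oucphprzwz" (len 10), cursors c1@9 c2@10, authorship .......1.2
After op 3 (delete): buffer="oucphprz" (len 8), cursors c1@8 c2@8, authorship .......1
After op 4 (insert('d')): buffer="oucphprzdd" (len 10), cursors c1@10 c2@10, authorship .......112
After op 5 (move_left): buffer="oucphprzdd" (len 10), cursors c1@9 c2@9, authorship .......112
After op 6 (delete): buffer="oucphprd" (len 8), cursors c1@7 c2@7, authorship .......2
After op 7 (delete): buffer="oucphd" (len 6), cursors c1@5 c2@5, authorship .....2
After op 8 (insert('v')): buffer="oucphvvd" (len 8), cursors c1@7 c2@7, authorship .....122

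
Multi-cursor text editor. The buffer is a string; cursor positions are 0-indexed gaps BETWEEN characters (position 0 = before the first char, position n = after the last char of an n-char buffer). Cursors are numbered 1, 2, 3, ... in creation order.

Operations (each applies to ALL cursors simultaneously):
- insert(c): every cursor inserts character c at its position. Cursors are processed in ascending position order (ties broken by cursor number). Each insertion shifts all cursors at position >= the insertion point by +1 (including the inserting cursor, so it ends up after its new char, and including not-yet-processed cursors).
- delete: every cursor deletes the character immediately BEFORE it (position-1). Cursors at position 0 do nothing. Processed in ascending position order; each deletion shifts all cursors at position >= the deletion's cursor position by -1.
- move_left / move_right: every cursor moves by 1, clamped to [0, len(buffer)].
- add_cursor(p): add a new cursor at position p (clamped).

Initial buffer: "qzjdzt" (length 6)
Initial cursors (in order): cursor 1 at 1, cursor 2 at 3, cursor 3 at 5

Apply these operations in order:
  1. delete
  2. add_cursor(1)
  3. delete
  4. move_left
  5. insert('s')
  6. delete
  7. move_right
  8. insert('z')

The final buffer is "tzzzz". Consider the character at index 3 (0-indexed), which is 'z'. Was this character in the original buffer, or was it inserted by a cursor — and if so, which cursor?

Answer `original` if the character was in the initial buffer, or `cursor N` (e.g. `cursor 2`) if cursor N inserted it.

After op 1 (delete): buffer="zdt" (len 3), cursors c1@0 c2@1 c3@2, authorship ...
After op 2 (add_cursor(1)): buffer="zdt" (len 3), cursors c1@0 c2@1 c4@1 c3@2, authorship ...
After op 3 (delete): buffer="t" (len 1), cursors c1@0 c2@0 c3@0 c4@0, authorship .
After op 4 (move_left): buffer="t" (len 1), cursors c1@0 c2@0 c3@0 c4@0, authorship .
After op 5 (insert('s')): buffer="sssst" (len 5), cursors c1@4 c2@4 c3@4 c4@4, authorship 1234.
After op 6 (delete): buffer="t" (len 1), cursors c1@0 c2@0 c3@0 c4@0, authorship .
After op 7 (move_right): buffer="t" (len 1), cursors c1@1 c2@1 c3@1 c4@1, authorship .
After op 8 (insert('z')): buffer="tzzzz" (len 5), cursors c1@5 c2@5 c3@5 c4@5, authorship .1234
Authorship (.=original, N=cursor N): . 1 2 3 4
Index 3: author = 3

Answer: cursor 3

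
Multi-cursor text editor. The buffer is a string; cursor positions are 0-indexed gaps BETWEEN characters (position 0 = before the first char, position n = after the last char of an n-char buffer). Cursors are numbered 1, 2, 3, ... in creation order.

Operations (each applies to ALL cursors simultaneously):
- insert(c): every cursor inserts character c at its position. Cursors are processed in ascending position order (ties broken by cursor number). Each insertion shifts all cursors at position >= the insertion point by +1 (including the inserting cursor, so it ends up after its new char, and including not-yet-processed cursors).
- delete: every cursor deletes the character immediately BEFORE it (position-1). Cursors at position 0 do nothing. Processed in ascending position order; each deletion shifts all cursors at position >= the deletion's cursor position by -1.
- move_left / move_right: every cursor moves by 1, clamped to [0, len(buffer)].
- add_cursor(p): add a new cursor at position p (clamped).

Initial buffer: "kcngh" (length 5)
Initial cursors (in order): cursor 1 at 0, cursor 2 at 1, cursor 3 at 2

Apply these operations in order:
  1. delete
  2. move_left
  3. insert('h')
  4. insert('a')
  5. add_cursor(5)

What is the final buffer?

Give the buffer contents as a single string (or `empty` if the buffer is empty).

Answer: hhhaaangh

Derivation:
After op 1 (delete): buffer="ngh" (len 3), cursors c1@0 c2@0 c3@0, authorship ...
After op 2 (move_left): buffer="ngh" (len 3), cursors c1@0 c2@0 c3@0, authorship ...
After op 3 (insert('h')): buffer="hhhngh" (len 6), cursors c1@3 c2@3 c3@3, authorship 123...
After op 4 (insert('a')): buffer="hhhaaangh" (len 9), cursors c1@6 c2@6 c3@6, authorship 123123...
After op 5 (add_cursor(5)): buffer="hhhaaangh" (len 9), cursors c4@5 c1@6 c2@6 c3@6, authorship 123123...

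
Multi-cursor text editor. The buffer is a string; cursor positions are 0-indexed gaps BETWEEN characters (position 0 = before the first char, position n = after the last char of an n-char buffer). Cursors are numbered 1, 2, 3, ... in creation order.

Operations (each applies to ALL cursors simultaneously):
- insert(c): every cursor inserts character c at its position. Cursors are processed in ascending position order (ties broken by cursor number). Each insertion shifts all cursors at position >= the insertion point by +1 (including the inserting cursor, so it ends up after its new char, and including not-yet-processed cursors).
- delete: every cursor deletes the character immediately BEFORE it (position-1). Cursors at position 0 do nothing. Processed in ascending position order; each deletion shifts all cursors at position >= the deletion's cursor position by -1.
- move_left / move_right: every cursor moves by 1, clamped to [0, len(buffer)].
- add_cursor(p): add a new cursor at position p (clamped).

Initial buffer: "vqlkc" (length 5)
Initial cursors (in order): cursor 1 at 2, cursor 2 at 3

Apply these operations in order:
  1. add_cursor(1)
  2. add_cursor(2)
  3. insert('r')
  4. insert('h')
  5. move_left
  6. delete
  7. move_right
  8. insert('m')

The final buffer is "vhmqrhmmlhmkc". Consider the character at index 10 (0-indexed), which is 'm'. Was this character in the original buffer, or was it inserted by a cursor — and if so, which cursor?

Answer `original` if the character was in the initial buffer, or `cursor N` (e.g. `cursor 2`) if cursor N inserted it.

After op 1 (add_cursor(1)): buffer="vqlkc" (len 5), cursors c3@1 c1@2 c2@3, authorship .....
After op 2 (add_cursor(2)): buffer="vqlkc" (len 5), cursors c3@1 c1@2 c4@2 c2@3, authorship .....
After op 3 (insert('r')): buffer="vrqrrlrkc" (len 9), cursors c3@2 c1@5 c4@5 c2@7, authorship .3.14.2..
After op 4 (insert('h')): buffer="vrhqrrhhlrhkc" (len 13), cursors c3@3 c1@8 c4@8 c2@11, authorship .33.1414.22..
After op 5 (move_left): buffer="vrhqrrhhlrhkc" (len 13), cursors c3@2 c1@7 c4@7 c2@10, authorship .33.1414.22..
After op 6 (delete): buffer="vhqrhlhkc" (len 9), cursors c3@1 c1@4 c4@4 c2@6, authorship .3.14.2..
After op 7 (move_right): buffer="vhqrhlhkc" (len 9), cursors c3@2 c1@5 c4@5 c2@7, authorship .3.14.2..
After op 8 (insert('m')): buffer="vhmqrhmmlhmkc" (len 13), cursors c3@3 c1@8 c4@8 c2@11, authorship .33.1414.22..
Authorship (.=original, N=cursor N): . 3 3 . 1 4 1 4 . 2 2 . .
Index 10: author = 2

Answer: cursor 2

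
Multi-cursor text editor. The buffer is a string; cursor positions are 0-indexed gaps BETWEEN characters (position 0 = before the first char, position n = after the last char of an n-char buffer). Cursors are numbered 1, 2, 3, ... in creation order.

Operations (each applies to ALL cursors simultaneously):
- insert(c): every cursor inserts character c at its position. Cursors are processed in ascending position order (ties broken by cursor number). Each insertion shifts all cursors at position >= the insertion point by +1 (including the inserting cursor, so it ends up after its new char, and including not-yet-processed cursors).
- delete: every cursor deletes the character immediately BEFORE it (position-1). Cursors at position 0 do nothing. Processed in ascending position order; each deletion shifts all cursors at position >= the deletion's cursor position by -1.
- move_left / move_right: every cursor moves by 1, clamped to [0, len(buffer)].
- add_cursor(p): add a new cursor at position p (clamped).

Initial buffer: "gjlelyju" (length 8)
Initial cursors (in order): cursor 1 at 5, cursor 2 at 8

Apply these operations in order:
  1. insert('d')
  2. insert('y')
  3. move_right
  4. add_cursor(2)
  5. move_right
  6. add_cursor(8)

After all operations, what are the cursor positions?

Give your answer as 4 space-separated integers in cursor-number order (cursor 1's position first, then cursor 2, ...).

After op 1 (insert('d')): buffer="gjleldyjud" (len 10), cursors c1@6 c2@10, authorship .....1...2
After op 2 (insert('y')): buffer="gjleldyyjudy" (len 12), cursors c1@7 c2@12, authorship .....11...22
After op 3 (move_right): buffer="gjleldyyjudy" (len 12), cursors c1@8 c2@12, authorship .....11...22
After op 4 (add_cursor(2)): buffer="gjleldyyjudy" (len 12), cursors c3@2 c1@8 c2@12, authorship .....11...22
After op 5 (move_right): buffer="gjleldyyjudy" (len 12), cursors c3@3 c1@9 c2@12, authorship .....11...22
After op 6 (add_cursor(8)): buffer="gjleldyyjudy" (len 12), cursors c3@3 c4@8 c1@9 c2@12, authorship .....11...22

Answer: 9 12 3 8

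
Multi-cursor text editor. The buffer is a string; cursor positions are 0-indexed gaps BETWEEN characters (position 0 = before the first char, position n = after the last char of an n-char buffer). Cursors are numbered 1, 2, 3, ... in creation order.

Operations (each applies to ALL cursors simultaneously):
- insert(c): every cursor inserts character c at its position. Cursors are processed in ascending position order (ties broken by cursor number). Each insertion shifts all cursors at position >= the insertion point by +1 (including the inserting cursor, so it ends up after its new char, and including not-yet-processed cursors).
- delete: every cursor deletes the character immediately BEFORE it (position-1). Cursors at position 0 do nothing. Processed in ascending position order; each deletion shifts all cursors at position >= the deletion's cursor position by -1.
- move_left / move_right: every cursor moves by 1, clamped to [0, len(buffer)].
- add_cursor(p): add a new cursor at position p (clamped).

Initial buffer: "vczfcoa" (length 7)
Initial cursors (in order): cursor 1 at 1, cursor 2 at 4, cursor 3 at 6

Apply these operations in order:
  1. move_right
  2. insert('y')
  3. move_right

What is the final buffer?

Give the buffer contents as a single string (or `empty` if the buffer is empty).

Answer: vcyzfcyoay

Derivation:
After op 1 (move_right): buffer="vczfcoa" (len 7), cursors c1@2 c2@5 c3@7, authorship .......
After op 2 (insert('y')): buffer="vcyzfcyoay" (len 10), cursors c1@3 c2@7 c3@10, authorship ..1...2..3
After op 3 (move_right): buffer="vcyzfcyoay" (len 10), cursors c1@4 c2@8 c3@10, authorship ..1...2..3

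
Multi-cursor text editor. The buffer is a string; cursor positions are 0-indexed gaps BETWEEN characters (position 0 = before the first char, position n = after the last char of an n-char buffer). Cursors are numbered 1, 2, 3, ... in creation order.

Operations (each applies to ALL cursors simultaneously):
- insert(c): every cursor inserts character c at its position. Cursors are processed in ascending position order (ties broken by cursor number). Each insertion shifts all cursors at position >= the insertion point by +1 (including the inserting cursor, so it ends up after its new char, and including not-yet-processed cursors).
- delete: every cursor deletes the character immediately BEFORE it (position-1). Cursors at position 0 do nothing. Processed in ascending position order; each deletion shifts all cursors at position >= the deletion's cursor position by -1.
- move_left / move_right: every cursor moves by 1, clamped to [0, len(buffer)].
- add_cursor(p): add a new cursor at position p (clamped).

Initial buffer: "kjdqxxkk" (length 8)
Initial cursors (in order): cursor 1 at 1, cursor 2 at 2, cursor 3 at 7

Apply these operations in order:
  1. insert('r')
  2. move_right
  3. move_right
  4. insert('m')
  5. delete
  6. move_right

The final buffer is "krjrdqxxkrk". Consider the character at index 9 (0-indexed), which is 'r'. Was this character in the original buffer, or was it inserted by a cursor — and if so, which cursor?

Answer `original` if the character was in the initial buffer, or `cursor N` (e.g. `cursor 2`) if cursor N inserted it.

After op 1 (insert('r')): buffer="krjrdqxxkrk" (len 11), cursors c1@2 c2@4 c3@10, authorship .1.2.....3.
After op 2 (move_right): buffer="krjrdqxxkrk" (len 11), cursors c1@3 c2@5 c3@11, authorship .1.2.....3.
After op 3 (move_right): buffer="krjrdqxxkrk" (len 11), cursors c1@4 c2@6 c3@11, authorship .1.2.....3.
After op 4 (insert('m')): buffer="krjrmdqmxxkrkm" (len 14), cursors c1@5 c2@8 c3@14, authorship .1.21..2...3.3
After op 5 (delete): buffer="krjrdqxxkrk" (len 11), cursors c1@4 c2@6 c3@11, authorship .1.2.....3.
After op 6 (move_right): buffer="krjrdqxxkrk" (len 11), cursors c1@5 c2@7 c3@11, authorship .1.2.....3.
Authorship (.=original, N=cursor N): . 1 . 2 . . . . . 3 .
Index 9: author = 3

Answer: cursor 3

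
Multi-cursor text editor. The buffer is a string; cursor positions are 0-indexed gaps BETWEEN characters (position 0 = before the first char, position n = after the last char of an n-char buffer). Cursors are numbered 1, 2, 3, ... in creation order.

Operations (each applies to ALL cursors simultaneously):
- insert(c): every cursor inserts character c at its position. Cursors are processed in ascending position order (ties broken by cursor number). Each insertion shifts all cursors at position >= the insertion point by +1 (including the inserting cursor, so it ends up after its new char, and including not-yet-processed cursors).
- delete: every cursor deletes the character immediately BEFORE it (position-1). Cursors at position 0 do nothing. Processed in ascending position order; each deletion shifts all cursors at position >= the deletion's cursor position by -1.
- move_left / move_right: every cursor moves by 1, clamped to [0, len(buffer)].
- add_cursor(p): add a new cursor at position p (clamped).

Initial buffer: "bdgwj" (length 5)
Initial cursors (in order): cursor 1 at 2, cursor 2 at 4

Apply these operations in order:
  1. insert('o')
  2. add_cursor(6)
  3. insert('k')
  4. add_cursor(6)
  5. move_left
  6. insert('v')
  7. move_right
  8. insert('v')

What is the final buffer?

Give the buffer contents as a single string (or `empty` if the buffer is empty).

Answer: bdovkvgvwvokvvkvvj

Derivation:
After op 1 (insert('o')): buffer="bdogwoj" (len 7), cursors c1@3 c2@6, authorship ..1..2.
After op 2 (add_cursor(6)): buffer="bdogwoj" (len 7), cursors c1@3 c2@6 c3@6, authorship ..1..2.
After op 3 (insert('k')): buffer="bdokgwokkj" (len 10), cursors c1@4 c2@9 c3@9, authorship ..11..223.
After op 4 (add_cursor(6)): buffer="bdokgwokkj" (len 10), cursors c1@4 c4@6 c2@9 c3@9, authorship ..11..223.
After op 5 (move_left): buffer="bdokgwokkj" (len 10), cursors c1@3 c4@5 c2@8 c3@8, authorship ..11..223.
After op 6 (insert('v')): buffer="bdovkgvwokvvkj" (len 14), cursors c1@4 c4@7 c2@12 c3@12, authorship ..111.4.22233.
After op 7 (move_right): buffer="bdovkgvwokvvkj" (len 14), cursors c1@5 c4@8 c2@13 c3@13, authorship ..111.4.22233.
After op 8 (insert('v')): buffer="bdovkvgvwvokvvkvvj" (len 18), cursors c1@6 c4@10 c2@17 c3@17, authorship ..1111.4.42223323.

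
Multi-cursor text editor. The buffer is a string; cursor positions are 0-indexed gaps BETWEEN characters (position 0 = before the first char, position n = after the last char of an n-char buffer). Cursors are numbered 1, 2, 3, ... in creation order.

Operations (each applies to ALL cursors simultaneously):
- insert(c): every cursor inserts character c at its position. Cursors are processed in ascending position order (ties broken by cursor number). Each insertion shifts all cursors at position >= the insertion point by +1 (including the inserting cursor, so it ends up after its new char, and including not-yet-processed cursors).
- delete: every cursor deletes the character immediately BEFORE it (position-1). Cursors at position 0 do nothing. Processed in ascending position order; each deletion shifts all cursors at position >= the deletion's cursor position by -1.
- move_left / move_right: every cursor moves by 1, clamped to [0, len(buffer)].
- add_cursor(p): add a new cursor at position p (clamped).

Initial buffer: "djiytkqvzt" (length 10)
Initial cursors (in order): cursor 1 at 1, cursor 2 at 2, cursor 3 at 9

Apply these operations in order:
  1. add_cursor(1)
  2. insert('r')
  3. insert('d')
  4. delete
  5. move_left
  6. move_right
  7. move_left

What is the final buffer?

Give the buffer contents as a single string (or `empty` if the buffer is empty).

Answer: drrjriytkqvzrt

Derivation:
After op 1 (add_cursor(1)): buffer="djiytkqvzt" (len 10), cursors c1@1 c4@1 c2@2 c3@9, authorship ..........
After op 2 (insert('r')): buffer="drrjriytkqvzrt" (len 14), cursors c1@3 c4@3 c2@5 c3@13, authorship .14.2.......3.
After op 3 (insert('d')): buffer="drrddjrdiytkqvzrdt" (len 18), cursors c1@5 c4@5 c2@8 c3@17, authorship .1414.22.......33.
After op 4 (delete): buffer="drrjriytkqvzrt" (len 14), cursors c1@3 c4@3 c2@5 c3@13, authorship .14.2.......3.
After op 5 (move_left): buffer="drrjriytkqvzrt" (len 14), cursors c1@2 c4@2 c2@4 c3@12, authorship .14.2.......3.
After op 6 (move_right): buffer="drrjriytkqvzrt" (len 14), cursors c1@3 c4@3 c2@5 c3@13, authorship .14.2.......3.
After op 7 (move_left): buffer="drrjriytkqvzrt" (len 14), cursors c1@2 c4@2 c2@4 c3@12, authorship .14.2.......3.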